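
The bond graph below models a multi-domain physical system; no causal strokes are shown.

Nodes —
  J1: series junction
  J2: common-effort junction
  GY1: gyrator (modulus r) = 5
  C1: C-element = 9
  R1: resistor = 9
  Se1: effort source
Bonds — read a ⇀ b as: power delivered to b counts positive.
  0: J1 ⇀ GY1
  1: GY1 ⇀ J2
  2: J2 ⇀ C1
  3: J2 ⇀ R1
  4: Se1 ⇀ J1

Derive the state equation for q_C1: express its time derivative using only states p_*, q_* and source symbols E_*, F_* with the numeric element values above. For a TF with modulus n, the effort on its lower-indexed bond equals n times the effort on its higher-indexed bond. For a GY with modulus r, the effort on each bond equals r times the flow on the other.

dq_C1/dt = E_Se1/5 - q_C1/81

b4 stroke at J1  (Se1: effort source, stroke at far end)
b0 stroke at GY1  (J1: last free bond brings flow in)
b1 stroke at GY1  (through GY1, causality inverts; strokes same side of GY1)
b2 stroke at J2  (C1 integral (e out))
b3 stroke at R1  (common-e at J2 fixed by 2)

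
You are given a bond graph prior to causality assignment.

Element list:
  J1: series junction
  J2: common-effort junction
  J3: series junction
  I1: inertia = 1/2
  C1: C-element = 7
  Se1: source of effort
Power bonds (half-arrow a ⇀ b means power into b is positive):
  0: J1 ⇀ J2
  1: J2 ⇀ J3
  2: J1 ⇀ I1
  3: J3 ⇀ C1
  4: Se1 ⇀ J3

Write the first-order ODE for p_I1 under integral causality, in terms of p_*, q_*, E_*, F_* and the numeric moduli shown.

#4 stroke→J3  (source Se1 imposes e)
#2 stroke→I1  (I1 outputs flow p/I1)
#0 stroke→J1  (common-f at J1 fixed by 2)
#1 stroke→J2  (J2: last free bond brings effort in)
#3 stroke→J3  (J3: bond 1 brought flow, rest push out)

dp_I1/dt = E_Se1 - q_C1/7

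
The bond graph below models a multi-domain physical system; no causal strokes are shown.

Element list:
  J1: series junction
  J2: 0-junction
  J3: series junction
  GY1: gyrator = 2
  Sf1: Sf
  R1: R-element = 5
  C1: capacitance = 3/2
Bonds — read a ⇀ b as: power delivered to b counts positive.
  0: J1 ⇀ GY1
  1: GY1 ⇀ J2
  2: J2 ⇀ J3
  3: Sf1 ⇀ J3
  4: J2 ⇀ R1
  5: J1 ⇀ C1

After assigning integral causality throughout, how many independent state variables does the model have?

β3 stroke→Sf1  (Sf1 fixes flow; stroke at Sf1)
β2 stroke→J3  (common-f at J3 fixed by 3)
β5 stroke→J1  (C1 integral (e out))
β0 stroke→GY1  (J1: last free bond brings flow in)
β1 stroke→GY1  (GY1: gyrator matches bond 0)
β4 stroke→J2  (only one effort-in slot at J2)

1  (C1 all integral)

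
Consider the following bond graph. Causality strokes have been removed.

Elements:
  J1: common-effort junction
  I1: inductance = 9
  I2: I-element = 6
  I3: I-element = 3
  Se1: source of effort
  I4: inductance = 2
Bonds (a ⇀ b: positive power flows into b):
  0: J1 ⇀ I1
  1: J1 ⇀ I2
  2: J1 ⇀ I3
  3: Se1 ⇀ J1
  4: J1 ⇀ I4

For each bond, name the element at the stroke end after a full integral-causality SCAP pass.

#3 stroke at J1  (Se1 fixes effort; stroke away)
#0 stroke at I1  (0-jn J1 has e-setter on 3)
#1 stroke at I2  (common-e at J1 fixed by 3)
#2 stroke at I3  (J1 effort already set via bond 3)
#4 stroke at I4  (common-e at J1 fixed by 3)

b0 stroke→I1
b1 stroke→I2
b2 stroke→I3
b3 stroke→J1
b4 stroke→I4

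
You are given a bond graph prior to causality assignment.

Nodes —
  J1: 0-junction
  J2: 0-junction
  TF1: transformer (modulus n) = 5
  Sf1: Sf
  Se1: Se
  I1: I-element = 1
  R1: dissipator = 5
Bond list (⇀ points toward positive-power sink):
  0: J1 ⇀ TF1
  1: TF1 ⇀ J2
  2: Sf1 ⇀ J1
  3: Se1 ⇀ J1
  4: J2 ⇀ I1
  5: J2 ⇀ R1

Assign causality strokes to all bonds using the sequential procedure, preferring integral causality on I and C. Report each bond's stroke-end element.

b2 stroke→Sf1  (source Sf1 imposes f)
b3 stroke→J1  (Se1 fixes effort; stroke away)
b0 stroke→TF1  (common-e at J1 fixed by 3)
b1 stroke→J2  (TF1 one-in-one-out from 0)
b4 stroke→I1  (J2: bond 1 brought effort, rest push out)
b5 stroke→R1  (J2: bond 1 brought effort, rest push out)

bond 0 stroke at TF1
bond 1 stroke at J2
bond 2 stroke at Sf1
bond 3 stroke at J1
bond 4 stroke at I1
bond 5 stroke at R1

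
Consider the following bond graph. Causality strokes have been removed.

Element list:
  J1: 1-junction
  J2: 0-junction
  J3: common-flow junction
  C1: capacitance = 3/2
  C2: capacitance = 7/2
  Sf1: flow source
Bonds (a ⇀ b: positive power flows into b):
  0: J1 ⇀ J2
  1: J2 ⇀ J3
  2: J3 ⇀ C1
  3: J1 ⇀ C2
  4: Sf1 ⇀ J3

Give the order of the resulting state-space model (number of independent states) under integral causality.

2  (C1, C2 all integral)

β4 stroke→Sf1  (Sf1: flow source, stroke at near end)
β1 stroke→J3  (J3: bond 4 brought flow, rest push out)
β2 stroke→J3  (1-jn J3 has f-setter on 4)
β0 stroke→J2  (J2 needs exactly one e-in)
β3 stroke→J1  (1-jn J1 has f-setter on 0)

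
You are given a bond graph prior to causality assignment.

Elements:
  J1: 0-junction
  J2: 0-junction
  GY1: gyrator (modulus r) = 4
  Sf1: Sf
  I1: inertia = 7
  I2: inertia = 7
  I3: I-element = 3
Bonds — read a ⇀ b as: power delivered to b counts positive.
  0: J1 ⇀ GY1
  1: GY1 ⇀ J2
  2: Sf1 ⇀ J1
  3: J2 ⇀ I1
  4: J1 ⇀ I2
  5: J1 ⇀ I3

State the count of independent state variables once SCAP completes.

3  (I1, I2, I3 all integral)

bond 2 |Sf1  (source Sf1 imposes f)
bond 3 |I1  (prefer integral on I1)
bond 1 |J2  (only one effort-in slot at J2)
bond 0 |J1  (through GY1, causality inverts; strokes same side of GY1)
bond 4 |I2  (J1: bond 0 brought effort, rest push out)
bond 5 |I3  (J1: bond 0 brought effort, rest push out)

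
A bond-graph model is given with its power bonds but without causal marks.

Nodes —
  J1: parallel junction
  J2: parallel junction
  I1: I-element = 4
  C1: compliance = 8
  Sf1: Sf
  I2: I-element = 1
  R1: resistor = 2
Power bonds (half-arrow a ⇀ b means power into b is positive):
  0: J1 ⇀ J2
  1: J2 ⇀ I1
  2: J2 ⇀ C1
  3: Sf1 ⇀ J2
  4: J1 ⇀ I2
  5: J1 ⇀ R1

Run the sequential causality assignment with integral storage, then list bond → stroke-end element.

bond 3 |Sf1  (Sf1 fixes flow; stroke at Sf1)
bond 1 |I1  (I1 outputs flow p/I1)
bond 2 |J2  (prefer integral on C1)
bond 0 |J1  (J2: bond 2 brought effort, rest push out)
bond 4 |I2  (0-jn J1 has e-setter on 0)
bond 5 |R1  (common-e at J1 fixed by 0)

#0 |J1
#1 |I1
#2 |J2
#3 |Sf1
#4 |I2
#5 |R1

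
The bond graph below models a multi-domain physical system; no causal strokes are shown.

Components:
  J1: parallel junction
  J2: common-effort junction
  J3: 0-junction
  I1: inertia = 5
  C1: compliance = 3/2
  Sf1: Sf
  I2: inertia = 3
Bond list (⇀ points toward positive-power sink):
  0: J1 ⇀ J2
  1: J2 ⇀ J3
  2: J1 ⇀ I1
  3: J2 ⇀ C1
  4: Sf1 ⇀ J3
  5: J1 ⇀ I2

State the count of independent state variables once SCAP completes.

#4 stroke→Sf1  (Sf1 (Sf) sets flow on bond)
#1 stroke→J3  (closing 0-jn rule on J3)
#2 stroke→I1  (prefer integral on I1)
#3 stroke→J2  (C1 integral (e out))
#0 stroke→J1  (J2: bond 3 brought effort, rest push out)
#5 stroke→I2  (J1: bond 0 brought effort, rest push out)

3  (C1, I1, I2 all integral)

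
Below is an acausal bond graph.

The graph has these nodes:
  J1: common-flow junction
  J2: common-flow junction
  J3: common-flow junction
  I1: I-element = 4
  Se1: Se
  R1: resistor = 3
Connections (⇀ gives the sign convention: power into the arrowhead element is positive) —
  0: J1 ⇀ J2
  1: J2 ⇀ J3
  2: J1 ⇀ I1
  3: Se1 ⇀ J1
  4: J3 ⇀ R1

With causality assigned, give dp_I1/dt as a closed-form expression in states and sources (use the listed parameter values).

dp_I1/dt = E_Se1 - 3*p_I1/4

bond 3 |J1  (Se1: effort source, stroke at far end)
bond 2 |I1  (prefer integral on I1)
bond 0 |J1  (J1 flow already set via bond 2)
bond 1 |J2  (common-f at J2 fixed by 0)
bond 4 |J3  (common-f at J3 fixed by 1)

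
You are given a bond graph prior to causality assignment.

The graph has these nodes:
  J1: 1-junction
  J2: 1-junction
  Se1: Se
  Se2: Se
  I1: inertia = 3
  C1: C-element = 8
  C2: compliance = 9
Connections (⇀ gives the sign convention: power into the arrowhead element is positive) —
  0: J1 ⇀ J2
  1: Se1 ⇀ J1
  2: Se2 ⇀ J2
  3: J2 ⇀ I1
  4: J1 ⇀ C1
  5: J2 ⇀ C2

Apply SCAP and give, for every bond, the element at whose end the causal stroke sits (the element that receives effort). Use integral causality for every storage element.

#1 stroke→J1  (source Se1 imposes e)
#2 stroke→J2  (Se2 fixes effort; stroke away)
#3 stroke→I1  (I1 outputs flow p/I1)
#0 stroke→J2  (J2: bond 3 brought flow, rest push out)
#5 stroke→J2  (J2: bond 3 brought flow, rest push out)
#4 stroke→J1  (common-f at J1 fixed by 0)

bond 0 stroke at J2
bond 1 stroke at J1
bond 2 stroke at J2
bond 3 stroke at I1
bond 4 stroke at J1
bond 5 stroke at J2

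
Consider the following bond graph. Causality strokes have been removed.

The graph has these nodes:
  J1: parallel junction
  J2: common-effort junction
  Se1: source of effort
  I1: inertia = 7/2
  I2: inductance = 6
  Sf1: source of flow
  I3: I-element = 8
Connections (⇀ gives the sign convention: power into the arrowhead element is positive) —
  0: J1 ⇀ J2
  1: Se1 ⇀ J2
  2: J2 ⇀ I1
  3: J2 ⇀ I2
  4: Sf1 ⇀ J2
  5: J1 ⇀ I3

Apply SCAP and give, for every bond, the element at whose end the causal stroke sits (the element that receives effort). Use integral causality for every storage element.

bond 0 stroke→J1
bond 1 stroke→J2
bond 2 stroke→I1
bond 3 stroke→I2
bond 4 stroke→Sf1
bond 5 stroke→I3

#1 →J2  (Se1 (Se) sets effort on bond)
#4 →Sf1  (Sf1: flow source, stroke at near end)
#0 →J1  (0-jn J2 has e-setter on 1)
#2 →I1  (common-e at J2 fixed by 1)
#3 →I2  (J2 effort already set via bond 1)
#5 →I3  (0-jn J1 has e-setter on 0)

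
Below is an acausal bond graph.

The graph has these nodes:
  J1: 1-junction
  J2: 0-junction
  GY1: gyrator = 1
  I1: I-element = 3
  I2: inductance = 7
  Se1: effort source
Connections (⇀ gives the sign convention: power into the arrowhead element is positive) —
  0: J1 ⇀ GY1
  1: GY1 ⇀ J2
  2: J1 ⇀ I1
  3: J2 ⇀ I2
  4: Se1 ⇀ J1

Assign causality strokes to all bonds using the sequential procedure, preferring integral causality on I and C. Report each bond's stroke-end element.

#0 |J1
#1 |J2
#2 |I1
#3 |I2
#4 |J1

#4 |J1  (Se1 fixes effort; stroke away)
#2 |I1  (I1: I, integral causality)
#0 |J1  (common-f at J1 fixed by 2)
#1 |J2  (GY1 both-in/both-out from 0)
#3 |I2  (J2 effort already set via bond 1)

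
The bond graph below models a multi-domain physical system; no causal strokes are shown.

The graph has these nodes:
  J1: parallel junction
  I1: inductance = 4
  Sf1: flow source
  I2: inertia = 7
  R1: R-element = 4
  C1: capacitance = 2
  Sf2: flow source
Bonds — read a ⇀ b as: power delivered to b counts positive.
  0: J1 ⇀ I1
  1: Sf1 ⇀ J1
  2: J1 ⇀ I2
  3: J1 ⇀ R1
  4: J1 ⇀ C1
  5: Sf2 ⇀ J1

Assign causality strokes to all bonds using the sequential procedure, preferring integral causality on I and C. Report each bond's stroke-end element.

β0 →I1
β1 →Sf1
β2 →I2
β3 →R1
β4 →J1
β5 →Sf2

bond 1 →Sf1  (source Sf1 imposes f)
bond 5 →Sf2  (source Sf2 imposes f)
bond 0 →I1  (I1: I, integral causality)
bond 2 →I2  (prefer integral on I2)
bond 4 →J1  (C1: C, integral causality)
bond 3 →R1  (common-e at J1 fixed by 4)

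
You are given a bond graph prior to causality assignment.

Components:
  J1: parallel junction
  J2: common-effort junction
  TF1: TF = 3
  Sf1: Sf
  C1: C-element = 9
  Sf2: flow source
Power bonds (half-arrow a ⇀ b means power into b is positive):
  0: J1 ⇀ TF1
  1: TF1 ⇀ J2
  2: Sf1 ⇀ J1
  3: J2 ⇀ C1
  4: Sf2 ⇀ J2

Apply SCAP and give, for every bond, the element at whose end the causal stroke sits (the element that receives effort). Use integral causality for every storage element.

β0 →J1
β1 →TF1
β2 →Sf1
β3 →J2
β4 →Sf2

b2 stroke→Sf1  (Sf1: flow source, stroke at near end)
b4 stroke→Sf2  (Sf2 fixes flow; stroke at Sf2)
b0 stroke→J1  (J1 needs exactly one e-in)
b1 stroke→TF1  (through TF1, causality passes straight; one stroke at TF1)
b3 stroke→J2  (only one effort-in slot at J2)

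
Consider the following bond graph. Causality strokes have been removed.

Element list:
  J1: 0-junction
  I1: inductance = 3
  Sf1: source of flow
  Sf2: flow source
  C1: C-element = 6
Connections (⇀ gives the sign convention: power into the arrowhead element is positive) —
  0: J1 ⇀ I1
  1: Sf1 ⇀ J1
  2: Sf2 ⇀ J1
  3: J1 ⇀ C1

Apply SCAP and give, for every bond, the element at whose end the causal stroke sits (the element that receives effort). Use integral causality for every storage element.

b1 stroke→Sf1  (Sf1 fixes flow; stroke at Sf1)
b2 stroke→Sf2  (Sf2 fixes flow; stroke at Sf2)
b0 stroke→I1  (I1 integral (f out))
b3 stroke→J1  (J1 needs exactly one e-in)

#0 |I1
#1 |Sf1
#2 |Sf2
#3 |J1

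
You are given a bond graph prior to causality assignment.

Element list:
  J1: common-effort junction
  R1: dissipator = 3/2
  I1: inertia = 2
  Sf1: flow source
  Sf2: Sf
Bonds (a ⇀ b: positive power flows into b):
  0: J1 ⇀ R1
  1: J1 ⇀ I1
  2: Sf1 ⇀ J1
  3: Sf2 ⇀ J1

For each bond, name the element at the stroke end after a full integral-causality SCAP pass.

β2 |Sf1  (Sf1 (Sf) sets flow on bond)
β3 |Sf2  (source Sf2 imposes f)
β1 |I1  (I1 integral (f out))
β0 |J1  (J1: last free bond brings effort in)

b0 stroke at J1
b1 stroke at I1
b2 stroke at Sf1
b3 stroke at Sf2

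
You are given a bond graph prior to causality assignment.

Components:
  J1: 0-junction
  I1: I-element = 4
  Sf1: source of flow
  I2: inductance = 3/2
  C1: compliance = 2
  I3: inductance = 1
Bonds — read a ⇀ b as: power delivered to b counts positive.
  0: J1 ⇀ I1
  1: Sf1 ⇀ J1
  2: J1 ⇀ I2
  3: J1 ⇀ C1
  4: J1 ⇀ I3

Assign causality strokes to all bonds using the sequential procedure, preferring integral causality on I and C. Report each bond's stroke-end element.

#0 stroke→I1
#1 stroke→Sf1
#2 stroke→I2
#3 stroke→J1
#4 stroke→I3

bond 1 →Sf1  (Sf1: flow source, stroke at near end)
bond 0 →I1  (I1: I, integral causality)
bond 2 →I2  (I2: I, integral causality)
bond 3 →J1  (C1 outputs effort q/C1)
bond 4 →I3  (0-jn J1 has e-setter on 3)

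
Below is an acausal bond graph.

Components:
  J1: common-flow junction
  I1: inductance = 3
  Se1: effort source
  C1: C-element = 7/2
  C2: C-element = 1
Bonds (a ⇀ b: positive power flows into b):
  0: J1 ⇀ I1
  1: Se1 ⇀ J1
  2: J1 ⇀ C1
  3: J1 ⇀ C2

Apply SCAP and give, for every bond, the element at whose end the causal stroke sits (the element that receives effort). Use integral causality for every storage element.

bond 1 stroke at J1  (Se1 (Se) sets effort on bond)
bond 0 stroke at I1  (I1 integral (f out))
bond 2 stroke at J1  (common-f at J1 fixed by 0)
bond 3 stroke at J1  (common-f at J1 fixed by 0)

#0 stroke at I1
#1 stroke at J1
#2 stroke at J1
#3 stroke at J1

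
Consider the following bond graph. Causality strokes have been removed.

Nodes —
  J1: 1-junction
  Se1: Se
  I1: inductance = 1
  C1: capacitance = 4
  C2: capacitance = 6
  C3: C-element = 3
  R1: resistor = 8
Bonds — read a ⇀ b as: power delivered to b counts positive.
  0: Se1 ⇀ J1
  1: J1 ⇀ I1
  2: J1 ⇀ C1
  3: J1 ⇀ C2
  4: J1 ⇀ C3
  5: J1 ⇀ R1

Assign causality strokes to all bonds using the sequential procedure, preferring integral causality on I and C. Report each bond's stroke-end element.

bond 0 stroke→J1  (Se1 (Se) sets effort on bond)
bond 1 stroke→I1  (I1: I, integral causality)
bond 2 stroke→J1  (common-f at J1 fixed by 1)
bond 3 stroke→J1  (1-jn J1 has f-setter on 1)
bond 4 stroke→J1  (common-f at J1 fixed by 1)
bond 5 stroke→J1  (common-f at J1 fixed by 1)

#0 stroke→J1
#1 stroke→I1
#2 stroke→J1
#3 stroke→J1
#4 stroke→J1
#5 stroke→J1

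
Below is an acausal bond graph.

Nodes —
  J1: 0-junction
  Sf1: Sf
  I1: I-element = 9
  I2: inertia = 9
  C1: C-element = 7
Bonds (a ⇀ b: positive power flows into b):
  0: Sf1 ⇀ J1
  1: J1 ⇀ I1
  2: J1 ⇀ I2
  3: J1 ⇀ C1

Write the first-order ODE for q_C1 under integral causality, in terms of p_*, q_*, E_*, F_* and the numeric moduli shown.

dq_C1/dt = F_Sf1 - p_I1/9 - p_I2/9

bond 0 →Sf1  (Sf1: flow source, stroke at near end)
bond 1 →I1  (I1: I, integral causality)
bond 2 →I2  (I2 outputs flow p/I2)
bond 3 →J1  (only one effort-in slot at J1)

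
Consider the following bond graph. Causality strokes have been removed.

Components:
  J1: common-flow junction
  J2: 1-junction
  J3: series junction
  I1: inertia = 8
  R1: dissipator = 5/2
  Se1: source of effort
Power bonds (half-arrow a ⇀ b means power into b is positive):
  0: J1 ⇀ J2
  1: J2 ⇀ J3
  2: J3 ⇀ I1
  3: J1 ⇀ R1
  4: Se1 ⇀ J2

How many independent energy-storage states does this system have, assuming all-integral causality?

β4 →J2  (Se1: effort source, stroke at far end)
β2 →I1  (I1: I, integral causality)
β1 →J3  (J3: bond 2 brought flow, rest push out)
β0 →J2  (J2 flow already set via bond 1)
β3 →J1  (1-jn J1 has f-setter on 0)

1  (I1 all integral)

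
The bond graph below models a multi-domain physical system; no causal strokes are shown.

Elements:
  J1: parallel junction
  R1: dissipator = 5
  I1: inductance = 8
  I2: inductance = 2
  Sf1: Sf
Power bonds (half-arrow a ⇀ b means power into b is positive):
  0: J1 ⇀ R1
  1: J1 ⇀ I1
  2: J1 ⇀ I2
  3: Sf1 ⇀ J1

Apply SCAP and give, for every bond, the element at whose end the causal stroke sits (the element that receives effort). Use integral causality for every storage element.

#3 stroke→Sf1  (Sf1 fixes flow; stroke at Sf1)
#1 stroke→I1  (I1: I, integral causality)
#2 stroke→I2  (prefer integral on I2)
#0 stroke→J1  (only one effort-in slot at J1)

b0 |J1
b1 |I1
b2 |I2
b3 |Sf1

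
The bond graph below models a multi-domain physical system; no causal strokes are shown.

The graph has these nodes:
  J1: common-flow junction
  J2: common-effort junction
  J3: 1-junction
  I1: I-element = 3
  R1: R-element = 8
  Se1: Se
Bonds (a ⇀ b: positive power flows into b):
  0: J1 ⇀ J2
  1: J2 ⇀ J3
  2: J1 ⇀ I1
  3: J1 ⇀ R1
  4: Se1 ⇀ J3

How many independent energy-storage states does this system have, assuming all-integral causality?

1  (I1 all integral)

bond 4 stroke at J3  (Se1 fixes effort; stroke away)
bond 1 stroke at J2  (J3: last free bond brings flow in)
bond 0 stroke at J1  (common-e at J2 fixed by 1)
bond 2 stroke at I1  (I1 integral (f out))
bond 3 stroke at J1  (common-f at J1 fixed by 2)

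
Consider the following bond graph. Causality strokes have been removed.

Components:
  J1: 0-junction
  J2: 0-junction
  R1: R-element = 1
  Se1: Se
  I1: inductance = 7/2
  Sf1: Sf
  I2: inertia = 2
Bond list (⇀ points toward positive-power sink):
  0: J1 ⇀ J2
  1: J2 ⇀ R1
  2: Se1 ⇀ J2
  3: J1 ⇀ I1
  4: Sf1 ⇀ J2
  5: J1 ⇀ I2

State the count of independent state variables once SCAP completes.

2  (I1, I2 all integral)

β2 stroke at J2  (source Se1 imposes e)
β4 stroke at Sf1  (Sf1: flow source, stroke at near end)
β0 stroke at J1  (J2 effort already set via bond 2)
β1 stroke at R1  (J2 effort already set via bond 2)
β3 stroke at I1  (J1 effort already set via bond 0)
β5 stroke at I2  (0-jn J1 has e-setter on 0)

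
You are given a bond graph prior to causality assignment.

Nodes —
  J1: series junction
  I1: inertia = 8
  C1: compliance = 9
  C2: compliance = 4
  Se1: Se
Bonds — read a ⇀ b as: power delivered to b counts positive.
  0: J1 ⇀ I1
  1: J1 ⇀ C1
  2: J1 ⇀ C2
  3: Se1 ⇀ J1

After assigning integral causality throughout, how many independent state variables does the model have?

3  (C1, C2, I1 all integral)

bond 3 stroke→J1  (Se1 fixes effort; stroke away)
bond 0 stroke→I1  (I1: I, integral causality)
bond 1 stroke→J1  (1-jn J1 has f-setter on 0)
bond 2 stroke→J1  (common-f at J1 fixed by 0)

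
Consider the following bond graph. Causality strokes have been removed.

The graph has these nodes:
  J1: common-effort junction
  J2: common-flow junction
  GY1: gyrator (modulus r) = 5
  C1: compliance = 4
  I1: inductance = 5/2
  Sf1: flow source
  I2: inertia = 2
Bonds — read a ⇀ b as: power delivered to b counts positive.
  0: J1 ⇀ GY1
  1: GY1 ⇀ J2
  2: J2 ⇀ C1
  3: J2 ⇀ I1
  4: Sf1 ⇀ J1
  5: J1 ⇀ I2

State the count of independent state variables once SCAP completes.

β4 stroke→Sf1  (Sf1 (Sf) sets flow on bond)
β2 stroke→J2  (C1 outputs effort q/C1)
β3 stroke→I1  (I1 outputs flow p/I1)
β1 stroke→J2  (J2 flow already set via bond 3)
β0 stroke→J1  (GY GY1: same side as bond 1)
β5 stroke→I2  (J1: bond 0 brought effort, rest push out)

3  (C1, I1, I2 all integral)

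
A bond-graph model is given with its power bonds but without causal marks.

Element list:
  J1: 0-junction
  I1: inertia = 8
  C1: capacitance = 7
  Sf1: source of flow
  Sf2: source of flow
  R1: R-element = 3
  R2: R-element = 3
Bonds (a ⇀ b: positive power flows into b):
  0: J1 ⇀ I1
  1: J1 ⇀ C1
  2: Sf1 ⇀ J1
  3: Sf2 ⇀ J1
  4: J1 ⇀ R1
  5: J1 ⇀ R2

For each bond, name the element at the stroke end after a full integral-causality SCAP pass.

b0 |I1
b1 |J1
b2 |Sf1
b3 |Sf2
b4 |R1
b5 |R2

b2 stroke→Sf1  (Sf1: flow source, stroke at near end)
b3 stroke→Sf2  (Sf2 (Sf) sets flow on bond)
b0 stroke→I1  (I1 integral (f out))
b1 stroke→J1  (prefer integral on C1)
b4 stroke→R1  (0-jn J1 has e-setter on 1)
b5 stroke→R2  (0-jn J1 has e-setter on 1)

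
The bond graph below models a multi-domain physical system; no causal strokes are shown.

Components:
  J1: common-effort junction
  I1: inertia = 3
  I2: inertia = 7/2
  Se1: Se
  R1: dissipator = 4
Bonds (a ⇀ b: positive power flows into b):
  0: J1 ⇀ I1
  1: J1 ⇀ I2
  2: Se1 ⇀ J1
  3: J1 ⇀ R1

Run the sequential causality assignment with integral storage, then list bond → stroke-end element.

β0 stroke→I1
β1 stroke→I2
β2 stroke→J1
β3 stroke→R1

#2 stroke at J1  (source Se1 imposes e)
#0 stroke at I1  (0-jn J1 has e-setter on 2)
#1 stroke at I2  (0-jn J1 has e-setter on 2)
#3 stroke at R1  (0-jn J1 has e-setter on 2)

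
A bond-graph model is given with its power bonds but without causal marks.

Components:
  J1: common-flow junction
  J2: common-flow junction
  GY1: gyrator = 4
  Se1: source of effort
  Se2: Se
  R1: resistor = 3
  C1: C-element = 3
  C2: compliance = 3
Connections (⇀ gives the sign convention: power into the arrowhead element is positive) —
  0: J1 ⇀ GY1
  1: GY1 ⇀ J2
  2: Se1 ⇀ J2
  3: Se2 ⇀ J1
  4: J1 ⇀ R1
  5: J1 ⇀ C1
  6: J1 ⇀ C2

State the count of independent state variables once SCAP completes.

2  (C1, C2 all integral)

#2 stroke→J2  (source Se1 imposes e)
#3 stroke→J1  (Se2: effort source, stroke at far end)
#1 stroke→GY1  (only one flow-in slot at J2)
#0 stroke→GY1  (through GY1, causality inverts; strokes same side of GY1)
#4 stroke→J1  (J1 flow already set via bond 0)
#5 stroke→J1  (J1 flow already set via bond 0)
#6 stroke→J1  (J1: bond 0 brought flow, rest push out)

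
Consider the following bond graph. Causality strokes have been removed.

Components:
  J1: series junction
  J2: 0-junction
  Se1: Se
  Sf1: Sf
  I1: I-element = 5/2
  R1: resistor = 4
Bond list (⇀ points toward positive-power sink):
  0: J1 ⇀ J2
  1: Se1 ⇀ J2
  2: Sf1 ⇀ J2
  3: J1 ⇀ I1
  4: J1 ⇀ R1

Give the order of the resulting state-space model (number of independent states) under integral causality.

b1 stroke at J2  (Se1 fixes effort; stroke away)
b2 stroke at Sf1  (Sf1 (Sf) sets flow on bond)
b0 stroke at J1  (J2 effort already set via bond 1)
b3 stroke at I1  (I1: I, integral causality)
b4 stroke at J1  (J1: bond 3 brought flow, rest push out)

1  (I1 all integral)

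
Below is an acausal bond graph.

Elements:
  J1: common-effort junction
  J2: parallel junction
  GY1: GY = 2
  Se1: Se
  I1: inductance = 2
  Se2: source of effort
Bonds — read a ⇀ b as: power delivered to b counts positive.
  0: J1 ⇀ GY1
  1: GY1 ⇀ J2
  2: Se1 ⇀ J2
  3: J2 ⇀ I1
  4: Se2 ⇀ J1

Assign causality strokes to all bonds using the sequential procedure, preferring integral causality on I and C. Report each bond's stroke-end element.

#0 →GY1
#1 →GY1
#2 →J2
#3 →I1
#4 →J1

β2 →J2  (Se1 (Se) sets effort on bond)
β4 →J1  (Se2: effort source, stroke at far end)
β0 →GY1  (common-e at J1 fixed by 4)
β1 →GY1  (J2 effort already set via bond 2)
β3 →I1  (J2 effort already set via bond 2)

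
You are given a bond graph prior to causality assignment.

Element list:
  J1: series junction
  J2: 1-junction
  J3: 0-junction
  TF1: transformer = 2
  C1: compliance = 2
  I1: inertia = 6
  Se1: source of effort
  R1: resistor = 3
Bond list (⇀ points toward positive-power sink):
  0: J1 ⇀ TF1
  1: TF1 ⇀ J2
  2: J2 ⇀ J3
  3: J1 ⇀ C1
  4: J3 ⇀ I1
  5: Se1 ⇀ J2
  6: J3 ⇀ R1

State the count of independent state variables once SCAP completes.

#5 stroke at J2  (Se1 fixes effort; stroke away)
#3 stroke at J1  (C1 integral (e out))
#0 stroke at TF1  (only one flow-in slot at J1)
#1 stroke at J2  (TF1: transformer flips bond 0)
#2 stroke at J3  (J2 needs exactly one f-in)
#4 stroke at I1  (common-e at J3 fixed by 2)
#6 stroke at R1  (common-e at J3 fixed by 2)

2  (C1, I1 all integral)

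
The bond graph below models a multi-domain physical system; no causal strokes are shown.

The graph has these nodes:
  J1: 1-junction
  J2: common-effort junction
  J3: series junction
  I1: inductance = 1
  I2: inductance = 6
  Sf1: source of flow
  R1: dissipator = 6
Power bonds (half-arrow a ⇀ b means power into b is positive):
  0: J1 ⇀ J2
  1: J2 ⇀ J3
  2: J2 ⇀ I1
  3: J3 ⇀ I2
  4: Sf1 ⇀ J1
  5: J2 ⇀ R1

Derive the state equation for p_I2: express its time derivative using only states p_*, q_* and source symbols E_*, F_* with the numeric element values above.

b4 stroke→Sf1  (Sf1 (Sf) sets flow on bond)
b0 stroke→J1  (common-f at J1 fixed by 4)
b2 stroke→I1  (I1: I, integral causality)
b3 stroke→I2  (I2: I, integral causality)
b1 stroke→J3  (J3: bond 3 brought flow, rest push out)
b5 stroke→J2  (J2: last free bond brings effort in)

dp_I2/dt = 6*F_Sf1 - 6*p_I1 - p_I2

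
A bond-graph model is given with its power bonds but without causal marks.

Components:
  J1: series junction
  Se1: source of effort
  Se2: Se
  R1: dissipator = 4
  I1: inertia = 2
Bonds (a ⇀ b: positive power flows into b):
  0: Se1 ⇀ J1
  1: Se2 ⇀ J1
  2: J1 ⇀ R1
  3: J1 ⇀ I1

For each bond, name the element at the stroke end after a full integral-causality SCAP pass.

b0 stroke at J1  (source Se1 imposes e)
b1 stroke at J1  (Se2 fixes effort; stroke away)
b3 stroke at I1  (I1 integral (f out))
b2 stroke at J1  (1-jn J1 has f-setter on 3)

#0 stroke→J1
#1 stroke→J1
#2 stroke→J1
#3 stroke→I1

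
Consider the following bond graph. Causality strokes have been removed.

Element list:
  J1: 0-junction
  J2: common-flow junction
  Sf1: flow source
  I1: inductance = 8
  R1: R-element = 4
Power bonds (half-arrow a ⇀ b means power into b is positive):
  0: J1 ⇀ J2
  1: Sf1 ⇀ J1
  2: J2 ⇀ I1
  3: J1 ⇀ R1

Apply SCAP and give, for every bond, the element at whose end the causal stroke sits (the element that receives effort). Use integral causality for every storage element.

bond 1 →Sf1  (Sf1 (Sf) sets flow on bond)
bond 2 →I1  (prefer integral on I1)
bond 0 →J2  (1-jn J2 has f-setter on 2)
bond 3 →J1  (closing 0-jn rule on J1)

b0 stroke→J2
b1 stroke→Sf1
b2 stroke→I1
b3 stroke→J1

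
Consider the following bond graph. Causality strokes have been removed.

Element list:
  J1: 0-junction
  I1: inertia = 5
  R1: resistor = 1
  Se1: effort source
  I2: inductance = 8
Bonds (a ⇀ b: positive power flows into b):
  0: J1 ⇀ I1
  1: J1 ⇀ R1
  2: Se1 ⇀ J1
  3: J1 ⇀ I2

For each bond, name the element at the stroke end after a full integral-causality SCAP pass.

#2 stroke at J1  (Se1: effort source, stroke at far end)
#0 stroke at I1  (0-jn J1 has e-setter on 2)
#1 stroke at R1  (J1 effort already set via bond 2)
#3 stroke at I2  (0-jn J1 has e-setter on 2)

b0 stroke→I1
b1 stroke→R1
b2 stroke→J1
b3 stroke→I2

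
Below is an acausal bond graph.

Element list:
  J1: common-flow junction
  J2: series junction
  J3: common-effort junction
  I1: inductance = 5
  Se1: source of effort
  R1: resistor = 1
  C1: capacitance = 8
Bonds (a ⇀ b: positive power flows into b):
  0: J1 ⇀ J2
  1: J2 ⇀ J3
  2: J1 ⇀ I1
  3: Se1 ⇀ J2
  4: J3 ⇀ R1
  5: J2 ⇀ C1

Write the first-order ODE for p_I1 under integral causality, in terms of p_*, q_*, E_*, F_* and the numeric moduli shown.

β3 |J2  (Se1 fixes effort; stroke away)
β2 |I1  (I1: I, integral causality)
β0 |J1  (J1 flow already set via bond 2)
β1 |J2  (common-f at J2 fixed by 0)
β5 |J2  (J2 flow already set via bond 0)
β4 |J3  (only one effort-in slot at J3)

dp_I1/dt = E_Se1 - p_I1/5 - q_C1/8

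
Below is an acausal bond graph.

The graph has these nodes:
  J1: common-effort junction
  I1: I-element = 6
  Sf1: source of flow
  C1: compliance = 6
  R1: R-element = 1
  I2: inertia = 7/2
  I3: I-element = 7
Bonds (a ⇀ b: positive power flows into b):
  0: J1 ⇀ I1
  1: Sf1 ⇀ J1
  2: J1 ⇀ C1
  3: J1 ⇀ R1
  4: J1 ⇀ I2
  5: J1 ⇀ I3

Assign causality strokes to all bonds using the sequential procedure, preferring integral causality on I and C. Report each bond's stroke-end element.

#1 |Sf1  (Sf1: flow source, stroke at near end)
#0 |I1  (I1: I, integral causality)
#2 |J1  (prefer integral on C1)
#3 |R1  (common-e at J1 fixed by 2)
#4 |I2  (common-e at J1 fixed by 2)
#5 |I3  (J1: bond 2 brought effort, rest push out)

β0 stroke at I1
β1 stroke at Sf1
β2 stroke at J1
β3 stroke at R1
β4 stroke at I2
β5 stroke at I3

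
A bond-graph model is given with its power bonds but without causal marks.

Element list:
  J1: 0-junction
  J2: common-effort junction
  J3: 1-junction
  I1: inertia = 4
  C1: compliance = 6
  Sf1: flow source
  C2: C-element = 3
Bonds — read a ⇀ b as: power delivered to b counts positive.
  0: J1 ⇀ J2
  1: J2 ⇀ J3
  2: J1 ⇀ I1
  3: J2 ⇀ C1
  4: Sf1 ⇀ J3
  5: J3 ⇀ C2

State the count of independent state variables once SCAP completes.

β4 |Sf1  (Sf1 fixes flow; stroke at Sf1)
β1 |J3  (common-f at J3 fixed by 4)
β5 |J3  (1-jn J3 has f-setter on 4)
β2 |I1  (I1 outputs flow p/I1)
β0 |J1  (J1 needs exactly one e-in)
β3 |J2  (J2: last free bond brings effort in)

3  (C1, C2, I1 all integral)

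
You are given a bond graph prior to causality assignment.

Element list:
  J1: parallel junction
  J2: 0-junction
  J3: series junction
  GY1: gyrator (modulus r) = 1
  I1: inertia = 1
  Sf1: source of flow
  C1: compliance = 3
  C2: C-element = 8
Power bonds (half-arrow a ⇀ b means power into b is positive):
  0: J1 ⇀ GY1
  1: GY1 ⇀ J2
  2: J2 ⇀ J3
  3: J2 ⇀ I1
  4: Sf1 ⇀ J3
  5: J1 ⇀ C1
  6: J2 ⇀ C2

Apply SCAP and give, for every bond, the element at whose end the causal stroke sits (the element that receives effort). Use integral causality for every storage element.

b4 stroke at Sf1  (Sf1 fixes flow; stroke at Sf1)
b2 stroke at J3  (J3 flow already set via bond 4)
b3 stroke at I1  (I1: I, integral causality)
b5 stroke at J1  (prefer integral on C1)
b0 stroke at GY1  (common-e at J1 fixed by 5)
b1 stroke at GY1  (GY GY1: same side as bond 0)
b6 stroke at J2  (J2: last free bond brings effort in)

b0 →GY1
b1 →GY1
b2 →J3
b3 →I1
b4 →Sf1
b5 →J1
b6 →J2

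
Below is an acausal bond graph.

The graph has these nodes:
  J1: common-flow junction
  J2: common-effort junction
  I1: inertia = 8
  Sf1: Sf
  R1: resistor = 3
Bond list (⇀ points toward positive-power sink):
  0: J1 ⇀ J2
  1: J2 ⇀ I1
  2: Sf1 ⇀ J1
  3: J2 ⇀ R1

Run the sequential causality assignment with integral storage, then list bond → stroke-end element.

β2 stroke at Sf1  (Sf1 (Sf) sets flow on bond)
β0 stroke at J1  (J1: bond 2 brought flow, rest push out)
β1 stroke at I1  (I1 outputs flow p/I1)
β3 stroke at J2  (J2: last free bond brings effort in)

b0 stroke at J1
b1 stroke at I1
b2 stroke at Sf1
b3 stroke at J2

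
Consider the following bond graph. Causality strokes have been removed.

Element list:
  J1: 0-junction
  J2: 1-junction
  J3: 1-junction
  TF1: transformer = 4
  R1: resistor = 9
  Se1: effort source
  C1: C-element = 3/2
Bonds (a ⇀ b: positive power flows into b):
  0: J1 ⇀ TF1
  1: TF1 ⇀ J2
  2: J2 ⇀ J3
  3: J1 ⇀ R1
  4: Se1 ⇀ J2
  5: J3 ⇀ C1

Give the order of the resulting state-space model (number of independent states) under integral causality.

b4 stroke→J2  (Se1 fixes effort; stroke away)
b5 stroke→J3  (C1 integral (e out))
b2 stroke→J2  (only one flow-in slot at J3)
b1 stroke→TF1  (closing 1-jn rule on J2)
b0 stroke→J1  (TF TF1: opposite of bond 1)
b3 stroke→R1  (J1 effort already set via bond 0)

1  (C1 all integral)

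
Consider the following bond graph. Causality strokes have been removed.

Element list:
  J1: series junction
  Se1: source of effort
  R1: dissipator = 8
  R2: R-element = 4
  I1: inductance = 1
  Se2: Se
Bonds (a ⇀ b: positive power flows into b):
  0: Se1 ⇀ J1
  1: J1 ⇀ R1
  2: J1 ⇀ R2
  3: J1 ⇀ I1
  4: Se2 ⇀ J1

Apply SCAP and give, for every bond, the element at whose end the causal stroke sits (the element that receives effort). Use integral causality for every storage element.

b0 stroke at J1  (Se1: effort source, stroke at far end)
b4 stroke at J1  (Se2: effort source, stroke at far end)
b3 stroke at I1  (I1 integral (f out))
b1 stroke at J1  (J1: bond 3 brought flow, rest push out)
b2 stroke at J1  (1-jn J1 has f-setter on 3)

b0 stroke at J1
b1 stroke at J1
b2 stroke at J1
b3 stroke at I1
b4 stroke at J1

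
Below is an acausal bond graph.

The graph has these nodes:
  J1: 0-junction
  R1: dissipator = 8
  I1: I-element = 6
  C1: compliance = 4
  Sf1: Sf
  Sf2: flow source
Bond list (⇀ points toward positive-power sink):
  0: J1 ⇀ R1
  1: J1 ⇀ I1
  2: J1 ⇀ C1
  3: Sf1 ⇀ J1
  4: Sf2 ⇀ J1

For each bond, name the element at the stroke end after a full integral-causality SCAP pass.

b3 stroke→Sf1  (Sf1 (Sf) sets flow on bond)
b4 stroke→Sf2  (Sf2 fixes flow; stroke at Sf2)
b1 stroke→I1  (I1: I, integral causality)
b2 stroke→J1  (C1: C, integral causality)
b0 stroke→R1  (J1 effort already set via bond 2)

bond 0 |R1
bond 1 |I1
bond 2 |J1
bond 3 |Sf1
bond 4 |Sf2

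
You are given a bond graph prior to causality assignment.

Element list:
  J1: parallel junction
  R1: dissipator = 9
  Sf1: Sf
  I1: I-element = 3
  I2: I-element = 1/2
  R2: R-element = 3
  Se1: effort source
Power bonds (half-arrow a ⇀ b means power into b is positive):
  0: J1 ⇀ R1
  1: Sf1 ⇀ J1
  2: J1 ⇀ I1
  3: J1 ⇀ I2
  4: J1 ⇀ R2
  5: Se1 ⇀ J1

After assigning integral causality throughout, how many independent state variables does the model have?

2  (I1, I2 all integral)

bond 1 stroke at Sf1  (Sf1 fixes flow; stroke at Sf1)
bond 5 stroke at J1  (source Se1 imposes e)
bond 0 stroke at R1  (common-e at J1 fixed by 5)
bond 2 stroke at I1  (0-jn J1 has e-setter on 5)
bond 3 stroke at I2  (J1 effort already set via bond 5)
bond 4 stroke at R2  (common-e at J1 fixed by 5)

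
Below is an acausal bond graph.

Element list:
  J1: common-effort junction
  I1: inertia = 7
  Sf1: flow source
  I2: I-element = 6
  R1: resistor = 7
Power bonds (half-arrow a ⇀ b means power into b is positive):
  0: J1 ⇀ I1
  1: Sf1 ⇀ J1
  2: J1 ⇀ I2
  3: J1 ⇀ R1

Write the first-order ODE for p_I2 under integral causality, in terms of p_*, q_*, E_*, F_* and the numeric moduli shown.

#1 stroke→Sf1  (Sf1 fixes flow; stroke at Sf1)
#0 stroke→I1  (I1: I, integral causality)
#2 stroke→I2  (I2: I, integral causality)
#3 stroke→J1  (only one effort-in slot at J1)

dp_I2/dt = 7*F_Sf1 - p_I1 - 7*p_I2/6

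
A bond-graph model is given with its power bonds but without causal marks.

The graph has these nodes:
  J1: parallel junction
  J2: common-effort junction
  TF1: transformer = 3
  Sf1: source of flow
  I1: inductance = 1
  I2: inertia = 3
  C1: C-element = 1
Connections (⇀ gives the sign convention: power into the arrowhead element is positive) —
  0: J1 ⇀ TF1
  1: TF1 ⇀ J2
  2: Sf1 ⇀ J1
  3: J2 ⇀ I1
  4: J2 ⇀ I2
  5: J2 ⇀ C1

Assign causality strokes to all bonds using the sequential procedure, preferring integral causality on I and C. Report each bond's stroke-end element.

b2 stroke at Sf1  (source Sf1 imposes f)
b0 stroke at J1  (only one effort-in slot at J1)
b1 stroke at TF1  (TF1: transformer flips bond 0)
b3 stroke at I1  (I1 outputs flow p/I1)
b4 stroke at I2  (I2 integral (f out))
b5 stroke at J2  (J2 needs exactly one e-in)

b0 |J1
b1 |TF1
b2 |Sf1
b3 |I1
b4 |I2
b5 |J2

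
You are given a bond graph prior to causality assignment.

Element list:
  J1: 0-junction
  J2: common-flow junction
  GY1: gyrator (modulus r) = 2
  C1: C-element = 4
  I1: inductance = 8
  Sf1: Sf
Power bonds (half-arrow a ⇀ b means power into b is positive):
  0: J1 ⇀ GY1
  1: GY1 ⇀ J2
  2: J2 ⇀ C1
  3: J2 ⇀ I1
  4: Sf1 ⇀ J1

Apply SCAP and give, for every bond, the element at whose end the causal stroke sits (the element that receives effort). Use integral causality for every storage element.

#0 stroke at J1
#1 stroke at J2
#2 stroke at J2
#3 stroke at I1
#4 stroke at Sf1

β4 stroke at Sf1  (source Sf1 imposes f)
β0 stroke at J1  (J1: last free bond brings effort in)
β1 stroke at J2  (GY GY1: same side as bond 0)
β2 stroke at J2  (C1 integral (e out))
β3 stroke at I1  (closing 1-jn rule on J2)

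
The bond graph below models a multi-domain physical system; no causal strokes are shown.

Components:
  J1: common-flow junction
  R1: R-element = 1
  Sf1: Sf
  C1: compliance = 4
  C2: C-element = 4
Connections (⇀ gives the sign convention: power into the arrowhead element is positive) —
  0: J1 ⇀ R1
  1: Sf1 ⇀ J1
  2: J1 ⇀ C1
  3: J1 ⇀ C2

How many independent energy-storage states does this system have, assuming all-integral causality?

2  (C1, C2 all integral)

b1 stroke→Sf1  (Sf1 fixes flow; stroke at Sf1)
b0 stroke→J1  (1-jn J1 has f-setter on 1)
b2 stroke→J1  (1-jn J1 has f-setter on 1)
b3 stroke→J1  (common-f at J1 fixed by 1)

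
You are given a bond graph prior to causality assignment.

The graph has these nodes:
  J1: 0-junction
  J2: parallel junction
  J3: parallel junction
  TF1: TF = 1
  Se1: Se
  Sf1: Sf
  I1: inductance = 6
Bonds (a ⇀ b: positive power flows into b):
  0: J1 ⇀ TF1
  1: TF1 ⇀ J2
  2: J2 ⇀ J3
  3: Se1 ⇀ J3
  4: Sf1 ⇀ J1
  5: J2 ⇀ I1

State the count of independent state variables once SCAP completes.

1  (I1 all integral)

#3 |J3  (Se1 fixes effort; stroke away)
#4 |Sf1  (Sf1: flow source, stroke at near end)
#0 |J1  (only one effort-in slot at J1)
#2 |J2  (0-jn J3 has e-setter on 3)
#1 |TF1  (TF1: transformer flips bond 0)
#5 |I1  (J2: bond 2 brought effort, rest push out)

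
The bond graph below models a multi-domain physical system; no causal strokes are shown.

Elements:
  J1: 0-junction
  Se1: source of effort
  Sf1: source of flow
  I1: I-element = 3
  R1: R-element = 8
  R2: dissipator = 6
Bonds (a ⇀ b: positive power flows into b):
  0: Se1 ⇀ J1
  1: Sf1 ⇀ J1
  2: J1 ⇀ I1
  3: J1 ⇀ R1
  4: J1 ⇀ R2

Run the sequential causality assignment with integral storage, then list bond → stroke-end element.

b0 stroke at J1  (Se1 fixes effort; stroke away)
b1 stroke at Sf1  (Sf1: flow source, stroke at near end)
b2 stroke at I1  (0-jn J1 has e-setter on 0)
b3 stroke at R1  (common-e at J1 fixed by 0)
b4 stroke at R2  (0-jn J1 has e-setter on 0)

β0 |J1
β1 |Sf1
β2 |I1
β3 |R1
β4 |R2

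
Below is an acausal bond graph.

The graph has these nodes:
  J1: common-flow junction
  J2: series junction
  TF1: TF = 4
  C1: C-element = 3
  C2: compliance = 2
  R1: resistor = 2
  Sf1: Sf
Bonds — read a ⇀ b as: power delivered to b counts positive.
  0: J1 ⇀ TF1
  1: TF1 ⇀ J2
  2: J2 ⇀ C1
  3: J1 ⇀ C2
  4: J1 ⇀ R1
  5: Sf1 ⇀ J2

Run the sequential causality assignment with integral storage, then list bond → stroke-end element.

b5 stroke→Sf1  (Sf1 fixes flow; stroke at Sf1)
b1 stroke→J2  (1-jn J2 has f-setter on 5)
b2 stroke→J2  (1-jn J2 has f-setter on 5)
b0 stroke→TF1  (TF1 one-in-one-out from 1)
b3 stroke→J1  (J1: bond 0 brought flow, rest push out)
b4 stroke→J1  (J1 flow already set via bond 0)

β0 stroke at TF1
β1 stroke at J2
β2 stroke at J2
β3 stroke at J1
β4 stroke at J1
β5 stroke at Sf1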